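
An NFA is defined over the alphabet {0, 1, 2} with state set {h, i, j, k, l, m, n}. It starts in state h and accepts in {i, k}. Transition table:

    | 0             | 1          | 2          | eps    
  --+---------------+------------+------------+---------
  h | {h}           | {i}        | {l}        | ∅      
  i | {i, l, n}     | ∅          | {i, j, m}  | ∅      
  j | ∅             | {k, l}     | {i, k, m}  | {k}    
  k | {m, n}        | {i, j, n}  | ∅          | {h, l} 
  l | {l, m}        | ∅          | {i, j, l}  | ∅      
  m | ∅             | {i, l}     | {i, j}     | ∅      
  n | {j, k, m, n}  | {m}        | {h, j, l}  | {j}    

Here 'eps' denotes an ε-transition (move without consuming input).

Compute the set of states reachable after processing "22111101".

{h, i, j, k, l, m, n}

Start in {h}.
Read '2': h→{l}; now {l}.
Read '2': l→{i, j, l}; union {i, j, l}; ε-closure = {h, i, j, k, l}.
Read '1': h→{i}, i→∅, j→{k, l}, k→{i, j, n}, l→∅; union {i, j, k, l, n}; ε-closure = {h, i, j, k, l, n}.
Read '1': h→{i}, i→∅, j→{k, l}, k→{i, j, n}, l→∅, n→{m}; union {i, j, k, l, m, n}; ε-closure = {h, i, j, k, l, m, n}.
Read '1': h→{i}, i→∅, j→{k, l}, k→{i, j, n}, l→∅, m→{i, l}, n→{m}; union {i, j, k, l, m, n}; ε-closure = {h, i, j, k, l, m, n}.
Read '1': h→{i}, i→∅, j→{k, l}, k→{i, j, n}, l→∅, m→{i, l}, n→{m}; union {i, j, k, l, m, n}; ε-closure = {h, i, j, k, l, m, n}.
Read '0': h→{h}, i→{i, l, n}, j→∅, k→{m, n}, l→{l, m}, m→∅, n→{j, k, m, n}; now {h, i, j, k, l, m, n}.
Read '1': h→{i}, i→∅, j→{k, l}, k→{i, j, n}, l→∅, m→{i, l}, n→{m}; union {i, j, k, l, m, n}; ε-closure = {h, i, j, k, l, m, n}.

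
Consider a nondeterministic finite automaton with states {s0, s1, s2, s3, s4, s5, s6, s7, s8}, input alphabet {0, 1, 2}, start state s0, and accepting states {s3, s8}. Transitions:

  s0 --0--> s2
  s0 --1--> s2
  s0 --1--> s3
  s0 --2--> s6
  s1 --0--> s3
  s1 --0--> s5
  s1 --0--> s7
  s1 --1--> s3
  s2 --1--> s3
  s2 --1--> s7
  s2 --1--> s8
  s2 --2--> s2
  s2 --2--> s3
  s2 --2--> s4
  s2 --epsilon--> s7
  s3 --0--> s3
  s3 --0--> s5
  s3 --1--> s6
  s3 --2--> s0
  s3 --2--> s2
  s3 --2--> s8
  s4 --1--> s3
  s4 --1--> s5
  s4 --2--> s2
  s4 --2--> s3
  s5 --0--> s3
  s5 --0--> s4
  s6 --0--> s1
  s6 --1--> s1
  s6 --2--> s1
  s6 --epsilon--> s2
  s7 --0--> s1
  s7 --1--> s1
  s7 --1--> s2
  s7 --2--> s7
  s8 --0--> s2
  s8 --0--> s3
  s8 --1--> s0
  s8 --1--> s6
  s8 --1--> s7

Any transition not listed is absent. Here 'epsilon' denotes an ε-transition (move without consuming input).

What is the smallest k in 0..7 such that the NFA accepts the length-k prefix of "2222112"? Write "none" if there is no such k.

2

Start in {s0}.
Read '2': {s0} → {s2, s6, s7}.
Read '2': {s2, s6, s7} → {s1, s2, s3, s4, s7}.
None of the earlier sets intersect F, but {s1, s2, s3, s4, s7} does.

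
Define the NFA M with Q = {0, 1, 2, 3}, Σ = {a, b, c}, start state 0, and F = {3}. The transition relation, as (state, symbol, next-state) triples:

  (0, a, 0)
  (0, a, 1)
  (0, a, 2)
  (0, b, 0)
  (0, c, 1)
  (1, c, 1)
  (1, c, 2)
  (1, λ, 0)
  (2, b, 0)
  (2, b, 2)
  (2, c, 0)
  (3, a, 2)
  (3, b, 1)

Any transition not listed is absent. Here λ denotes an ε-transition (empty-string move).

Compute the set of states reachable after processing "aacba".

{0, 1, 2}

Start in {0}.
Read 'a': 0→{0, 1, 2}; now {0, 1, 2}.
Read 'a': 0→{0, 1, 2}, 1→∅, 2→∅; now {0, 1, 2}.
Read 'c': 0→{1}, 1→{1, 2}, 2→{0}; now {0, 1, 2}.
Read 'b': 0→{0}, 1→∅, 2→{0, 2}; now {0, 2}.
Read 'a': 0→{0, 1, 2}, 2→∅; now {0, 1, 2}.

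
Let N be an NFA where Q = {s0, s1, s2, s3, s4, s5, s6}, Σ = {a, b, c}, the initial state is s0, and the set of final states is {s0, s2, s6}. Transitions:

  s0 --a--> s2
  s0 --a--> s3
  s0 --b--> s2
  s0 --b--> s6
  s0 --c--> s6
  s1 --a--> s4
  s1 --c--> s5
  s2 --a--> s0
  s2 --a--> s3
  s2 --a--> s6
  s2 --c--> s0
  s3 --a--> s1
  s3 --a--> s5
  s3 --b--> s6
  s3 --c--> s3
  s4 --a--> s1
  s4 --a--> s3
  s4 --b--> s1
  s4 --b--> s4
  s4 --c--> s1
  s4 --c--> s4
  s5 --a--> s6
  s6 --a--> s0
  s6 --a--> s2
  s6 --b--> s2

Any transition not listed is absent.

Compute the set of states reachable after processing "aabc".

Start in {s0}.
Read 'a': {s0} → {s2, s3}.
Read 'a': {s2, s3} → {s0, s1, s3, s5, s6}.
Read 'b': {s0, s1, s3, s5, s6} → {s2, s6}.
Read 'c': {s2, s6} → {s0}.

{s0}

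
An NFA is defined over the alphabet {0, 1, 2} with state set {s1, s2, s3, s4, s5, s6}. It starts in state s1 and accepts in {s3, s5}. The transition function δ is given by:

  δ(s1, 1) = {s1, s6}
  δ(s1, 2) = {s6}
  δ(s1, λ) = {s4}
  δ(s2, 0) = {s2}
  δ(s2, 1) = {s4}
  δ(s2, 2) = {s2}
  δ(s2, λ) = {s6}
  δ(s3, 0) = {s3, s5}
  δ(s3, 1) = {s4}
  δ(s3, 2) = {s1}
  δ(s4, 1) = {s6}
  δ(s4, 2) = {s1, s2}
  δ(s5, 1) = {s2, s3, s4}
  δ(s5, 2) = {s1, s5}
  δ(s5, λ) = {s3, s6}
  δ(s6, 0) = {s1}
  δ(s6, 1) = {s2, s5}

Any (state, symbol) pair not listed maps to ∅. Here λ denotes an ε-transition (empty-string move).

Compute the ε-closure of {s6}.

{s6}

Begin with {s6}.
No ε-moves leave this set, so the closure equals the set itself.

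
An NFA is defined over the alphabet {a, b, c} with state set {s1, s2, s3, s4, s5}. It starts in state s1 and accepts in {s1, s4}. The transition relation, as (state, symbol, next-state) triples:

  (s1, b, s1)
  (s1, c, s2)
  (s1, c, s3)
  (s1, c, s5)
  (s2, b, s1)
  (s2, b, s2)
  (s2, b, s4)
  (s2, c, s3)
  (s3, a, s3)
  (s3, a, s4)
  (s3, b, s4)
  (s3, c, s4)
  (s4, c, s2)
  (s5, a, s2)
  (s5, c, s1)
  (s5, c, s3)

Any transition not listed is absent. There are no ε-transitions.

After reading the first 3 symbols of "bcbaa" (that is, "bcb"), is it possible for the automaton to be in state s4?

Yes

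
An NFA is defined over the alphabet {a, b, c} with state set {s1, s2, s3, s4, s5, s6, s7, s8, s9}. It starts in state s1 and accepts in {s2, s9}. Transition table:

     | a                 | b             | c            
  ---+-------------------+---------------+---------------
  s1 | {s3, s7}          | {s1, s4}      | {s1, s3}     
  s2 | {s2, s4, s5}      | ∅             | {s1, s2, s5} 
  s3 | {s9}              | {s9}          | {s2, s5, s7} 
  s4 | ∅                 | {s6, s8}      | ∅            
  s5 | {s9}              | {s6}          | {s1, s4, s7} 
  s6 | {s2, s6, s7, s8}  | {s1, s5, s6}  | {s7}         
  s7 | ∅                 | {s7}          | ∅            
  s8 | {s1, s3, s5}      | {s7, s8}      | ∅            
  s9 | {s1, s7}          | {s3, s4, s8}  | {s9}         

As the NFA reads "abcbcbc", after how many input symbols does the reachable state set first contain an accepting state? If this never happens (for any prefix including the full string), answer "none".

Start in {s1}.
Read 'a': {s1} → {s3, s7}.
Read 'b': {s3, s7} → {s7, s9}.
None of the earlier sets intersect F, but {s7, s9} does.

2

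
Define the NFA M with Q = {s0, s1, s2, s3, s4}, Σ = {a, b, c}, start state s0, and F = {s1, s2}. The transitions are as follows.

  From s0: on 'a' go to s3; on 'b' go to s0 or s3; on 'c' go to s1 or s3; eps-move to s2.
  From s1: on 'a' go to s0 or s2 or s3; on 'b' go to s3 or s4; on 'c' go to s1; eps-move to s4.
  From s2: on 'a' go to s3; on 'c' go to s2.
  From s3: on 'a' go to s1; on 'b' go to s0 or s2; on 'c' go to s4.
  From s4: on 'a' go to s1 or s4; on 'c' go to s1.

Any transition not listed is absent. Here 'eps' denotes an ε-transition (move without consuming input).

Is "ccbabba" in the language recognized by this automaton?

No

Start: ε-closure({s0}) = {s0, s2}.
Read 'c': s0→{s1, s3}, s2→{s2}; union {s1, s2, s3}; ε-closure = {s1, s2, s3, s4}.
Read 'c': s1→{s1}, s2→{s2}, s3→{s4}, s4→{s1}; now {s1, s2, s4}.
Read 'b': s1→{s3, s4}, s2→∅, s4→∅; now {s3, s4}.
Read 'a': s3→{s1}, s4→{s1, s4}; now {s1, s4}.
Read 'b': s1→{s3, s4}, s4→∅; now {s3, s4}.
Read 'b': s3→{s0, s2}, s4→∅; now {s0, s2}.
Read 'a': s0→{s3}, s2→{s3}; now {s3}.
The final set {s3} contains no accepting state.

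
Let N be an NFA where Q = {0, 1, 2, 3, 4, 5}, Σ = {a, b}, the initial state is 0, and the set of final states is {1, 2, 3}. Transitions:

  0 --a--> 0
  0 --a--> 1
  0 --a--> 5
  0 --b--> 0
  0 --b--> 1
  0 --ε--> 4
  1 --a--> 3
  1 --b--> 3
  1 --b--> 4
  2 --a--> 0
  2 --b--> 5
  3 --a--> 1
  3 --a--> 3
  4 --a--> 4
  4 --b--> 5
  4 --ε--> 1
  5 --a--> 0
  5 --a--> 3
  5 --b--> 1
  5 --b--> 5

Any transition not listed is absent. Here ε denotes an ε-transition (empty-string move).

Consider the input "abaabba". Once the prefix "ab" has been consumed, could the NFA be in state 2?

No

Start: ε-closure({0}) = {0, 1, 4}.
Read 'a': 0→{0, 1, 5}, 1→{3}, 4→{4}; now {0, 1, 3, 4, 5}.
Read 'b': 0→{0, 1}, 1→{3, 4}, 3→∅, 4→{5}, 5→{1, 5}; now {0, 1, 3, 4, 5}.
State 2 is not in {0, 1, 3, 4, 5}.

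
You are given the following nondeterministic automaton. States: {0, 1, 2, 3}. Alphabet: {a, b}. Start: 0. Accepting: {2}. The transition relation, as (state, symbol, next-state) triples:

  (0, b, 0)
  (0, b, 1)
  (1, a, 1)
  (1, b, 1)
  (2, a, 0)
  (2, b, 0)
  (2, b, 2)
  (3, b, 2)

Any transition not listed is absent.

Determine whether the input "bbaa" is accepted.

No

Start in {0}.
Read 'b': {0} → {0, 1}.
Read 'b': {0, 1} → {0, 1}.
Read 'a': {0, 1} → {1}.
Read 'a': {1} → {1}.
The final set {1} contains no accepting state.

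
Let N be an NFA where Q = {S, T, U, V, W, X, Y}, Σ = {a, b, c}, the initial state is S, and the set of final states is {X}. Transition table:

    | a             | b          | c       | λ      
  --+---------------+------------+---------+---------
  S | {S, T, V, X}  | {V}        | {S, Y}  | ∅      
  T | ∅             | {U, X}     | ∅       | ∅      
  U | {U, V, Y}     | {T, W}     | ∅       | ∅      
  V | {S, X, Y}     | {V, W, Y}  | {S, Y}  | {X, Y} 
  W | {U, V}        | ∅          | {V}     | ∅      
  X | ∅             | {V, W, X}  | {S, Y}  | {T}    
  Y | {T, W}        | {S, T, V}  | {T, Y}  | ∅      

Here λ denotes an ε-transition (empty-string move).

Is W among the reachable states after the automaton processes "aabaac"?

Start in {S}.
Read 'a': {S} → {S, T, V, X, Y}.
Read 'a': {S, T, V, X, Y} → {S, T, V, W, X, Y}.
Read 'b': {S, T, V, W, X, Y} → {S, T, U, V, W, X, Y}.
Read 'a': {S, T, U, V, W, X, Y} → {S, T, U, V, W, X, Y}.
Read 'a': {S, T, U, V, W, X, Y} → {S, T, U, V, W, X, Y}.
Read 'c': {S, T, U, V, W, X, Y} → {S, T, V, X, Y}.
State W is not in {S, T, V, X, Y}.

No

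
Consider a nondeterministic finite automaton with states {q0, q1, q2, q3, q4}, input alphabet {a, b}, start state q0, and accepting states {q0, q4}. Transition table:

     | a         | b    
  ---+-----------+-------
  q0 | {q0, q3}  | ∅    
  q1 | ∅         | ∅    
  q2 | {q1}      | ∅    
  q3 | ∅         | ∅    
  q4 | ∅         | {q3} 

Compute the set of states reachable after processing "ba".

∅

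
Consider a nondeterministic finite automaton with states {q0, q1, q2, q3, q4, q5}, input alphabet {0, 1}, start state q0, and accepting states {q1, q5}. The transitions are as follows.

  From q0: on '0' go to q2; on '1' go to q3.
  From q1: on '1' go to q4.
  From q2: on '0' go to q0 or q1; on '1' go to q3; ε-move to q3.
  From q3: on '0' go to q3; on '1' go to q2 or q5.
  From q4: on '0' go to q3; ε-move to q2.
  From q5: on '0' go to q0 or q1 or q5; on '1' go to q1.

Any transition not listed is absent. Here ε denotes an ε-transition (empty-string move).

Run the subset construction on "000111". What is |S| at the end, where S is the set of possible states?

Start in {q0}.
Read '0': {q0} → {q2, q3}.
Read '0': {q2, q3} → {q0, q1, q3}.
Read '0': {q0, q1, q3} → {q2, q3}.
Read '1': {q2, q3} → {q2, q3, q5}.
Read '1': {q2, q3, q5} → {q1, q2, q3, q5}.
Read '1': {q1, q2, q3, q5} → {q1, q2, q3, q4, q5}.
That set has 5 states.

5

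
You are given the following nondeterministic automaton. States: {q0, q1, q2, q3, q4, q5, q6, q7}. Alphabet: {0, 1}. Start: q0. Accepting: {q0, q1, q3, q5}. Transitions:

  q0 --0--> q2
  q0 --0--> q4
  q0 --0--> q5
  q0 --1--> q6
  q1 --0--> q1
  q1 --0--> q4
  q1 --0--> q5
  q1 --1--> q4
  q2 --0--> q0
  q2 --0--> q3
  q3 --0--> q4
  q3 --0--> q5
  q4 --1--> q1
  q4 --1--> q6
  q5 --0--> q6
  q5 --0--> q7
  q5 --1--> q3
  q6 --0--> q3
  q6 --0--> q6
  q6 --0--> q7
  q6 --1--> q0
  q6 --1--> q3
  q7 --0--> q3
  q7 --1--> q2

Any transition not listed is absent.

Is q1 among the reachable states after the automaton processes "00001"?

Yes

Start in {q0}.
Read '0': q0→{q2, q4, q5}; now {q2, q4, q5}.
Read '0': q2→{q0, q3}, q4→∅, q5→{q6, q7}; now {q0, q3, q6, q7}.
Read '0': q0→{q2, q4, q5}, q3→{q4, q5}, q6→{q3, q6, q7}, q7→{q3}; now {q2, q3, q4, q5, q6, q7}.
Read '0': q2→{q0, q3}, q3→{q4, q5}, q4→∅, q5→{q6, q7}, q6→{q3, q6, q7}, q7→{q3}; now {q0, q3, q4, q5, q6, q7}.
Read '1': q0→{q6}, q3→∅, q4→{q1, q6}, q5→{q3}, q6→{q0, q3}, q7→{q2}; now {q0, q1, q2, q3, q6}.
State q1 is in {q0, q1, q2, q3, q6}.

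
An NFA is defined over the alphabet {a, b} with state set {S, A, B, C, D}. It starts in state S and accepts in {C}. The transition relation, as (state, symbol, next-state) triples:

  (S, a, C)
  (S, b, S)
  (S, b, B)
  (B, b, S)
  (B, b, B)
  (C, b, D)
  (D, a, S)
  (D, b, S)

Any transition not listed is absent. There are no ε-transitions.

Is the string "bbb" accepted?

No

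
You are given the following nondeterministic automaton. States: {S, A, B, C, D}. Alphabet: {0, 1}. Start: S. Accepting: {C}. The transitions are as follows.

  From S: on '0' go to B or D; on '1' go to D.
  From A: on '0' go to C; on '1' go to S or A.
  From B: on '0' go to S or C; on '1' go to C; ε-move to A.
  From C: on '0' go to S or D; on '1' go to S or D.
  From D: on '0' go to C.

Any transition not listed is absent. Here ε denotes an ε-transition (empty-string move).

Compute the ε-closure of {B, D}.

{A, B, D}

Begin with {B, D}.
ε-move B → A; add A.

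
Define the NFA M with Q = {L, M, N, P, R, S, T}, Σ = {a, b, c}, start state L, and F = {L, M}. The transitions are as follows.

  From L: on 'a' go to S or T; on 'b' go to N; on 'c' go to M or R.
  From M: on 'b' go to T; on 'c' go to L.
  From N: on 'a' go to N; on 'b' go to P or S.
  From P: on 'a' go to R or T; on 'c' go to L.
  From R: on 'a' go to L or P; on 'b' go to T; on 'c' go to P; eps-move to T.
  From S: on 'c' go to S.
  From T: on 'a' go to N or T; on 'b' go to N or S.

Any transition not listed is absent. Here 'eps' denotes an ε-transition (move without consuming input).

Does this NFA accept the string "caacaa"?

Yes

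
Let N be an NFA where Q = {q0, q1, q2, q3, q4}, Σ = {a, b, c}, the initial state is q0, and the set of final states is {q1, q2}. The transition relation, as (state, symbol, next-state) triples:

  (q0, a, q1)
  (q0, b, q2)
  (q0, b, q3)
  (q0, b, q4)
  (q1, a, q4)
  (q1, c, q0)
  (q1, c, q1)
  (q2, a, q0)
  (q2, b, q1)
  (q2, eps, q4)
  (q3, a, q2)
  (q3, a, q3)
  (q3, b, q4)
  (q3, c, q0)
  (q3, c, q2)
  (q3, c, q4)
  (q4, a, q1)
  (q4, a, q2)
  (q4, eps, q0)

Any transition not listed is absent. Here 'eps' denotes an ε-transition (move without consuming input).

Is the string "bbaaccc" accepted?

Yes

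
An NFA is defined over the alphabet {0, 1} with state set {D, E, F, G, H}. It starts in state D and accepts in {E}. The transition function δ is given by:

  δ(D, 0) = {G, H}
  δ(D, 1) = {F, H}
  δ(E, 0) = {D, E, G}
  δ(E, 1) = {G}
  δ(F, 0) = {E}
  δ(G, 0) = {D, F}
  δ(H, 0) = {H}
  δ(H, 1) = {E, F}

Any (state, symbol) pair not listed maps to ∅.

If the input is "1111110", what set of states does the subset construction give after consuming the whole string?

∅

Start in {D}.
Read '1': {D} → {F, H}.
Read '1': {F, H} → {E, F}.
Read '1': {E, F} → {G}.
Read '1': {G} → ∅.
The set is empty and remains empty for the remaining 3 symbols.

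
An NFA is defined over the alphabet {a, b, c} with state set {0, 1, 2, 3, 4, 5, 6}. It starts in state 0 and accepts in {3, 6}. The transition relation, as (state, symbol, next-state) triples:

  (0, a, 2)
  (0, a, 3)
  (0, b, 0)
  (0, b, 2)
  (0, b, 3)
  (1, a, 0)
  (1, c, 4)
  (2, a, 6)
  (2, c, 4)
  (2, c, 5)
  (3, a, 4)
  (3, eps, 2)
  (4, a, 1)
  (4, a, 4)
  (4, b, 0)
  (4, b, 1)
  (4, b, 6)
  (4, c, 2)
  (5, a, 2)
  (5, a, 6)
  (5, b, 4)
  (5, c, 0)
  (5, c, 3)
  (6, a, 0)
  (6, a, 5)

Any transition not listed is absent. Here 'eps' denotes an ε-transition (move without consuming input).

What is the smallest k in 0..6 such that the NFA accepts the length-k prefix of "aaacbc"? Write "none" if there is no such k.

1

Start in {0}.
Read 'a': {0} → {2, 3}.
None of the earlier sets intersect F, but {2, 3} does.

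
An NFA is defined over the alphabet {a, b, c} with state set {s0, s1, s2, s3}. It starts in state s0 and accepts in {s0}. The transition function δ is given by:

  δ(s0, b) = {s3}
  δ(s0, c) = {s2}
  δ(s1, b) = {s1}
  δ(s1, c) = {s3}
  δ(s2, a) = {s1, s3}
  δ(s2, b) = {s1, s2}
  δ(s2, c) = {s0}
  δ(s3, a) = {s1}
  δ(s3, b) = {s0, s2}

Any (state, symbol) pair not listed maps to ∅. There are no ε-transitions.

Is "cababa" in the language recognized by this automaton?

Start in {s0}.
Read 'c': s0→{s2}; now {s2}.
Read 'a': s2→{s1, s3}; now {s1, s3}.
Read 'b': s1→{s1}, s3→{s0, s2}; now {s0, s1, s2}.
Read 'a': s0→∅, s1→∅, s2→{s1, s3}; now {s1, s3}.
Read 'b': s1→{s1}, s3→{s0, s2}; now {s0, s1, s2}.
Read 'a': s0→∅, s1→∅, s2→{s1, s3}; now {s1, s3}.
The final set {s1, s3} contains no accepting state.

No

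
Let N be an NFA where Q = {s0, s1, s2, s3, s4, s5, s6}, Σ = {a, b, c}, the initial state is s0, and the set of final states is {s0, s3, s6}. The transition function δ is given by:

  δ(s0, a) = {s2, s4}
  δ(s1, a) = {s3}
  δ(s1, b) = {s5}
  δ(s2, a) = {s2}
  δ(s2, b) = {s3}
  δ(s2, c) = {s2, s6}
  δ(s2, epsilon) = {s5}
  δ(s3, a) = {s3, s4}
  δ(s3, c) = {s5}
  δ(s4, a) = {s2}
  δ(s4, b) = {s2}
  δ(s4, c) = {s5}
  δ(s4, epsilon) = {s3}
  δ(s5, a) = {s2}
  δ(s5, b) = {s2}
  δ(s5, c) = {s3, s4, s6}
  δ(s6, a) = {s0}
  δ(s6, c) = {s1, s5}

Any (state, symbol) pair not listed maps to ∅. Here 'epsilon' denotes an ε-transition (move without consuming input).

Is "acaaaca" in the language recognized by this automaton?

Yes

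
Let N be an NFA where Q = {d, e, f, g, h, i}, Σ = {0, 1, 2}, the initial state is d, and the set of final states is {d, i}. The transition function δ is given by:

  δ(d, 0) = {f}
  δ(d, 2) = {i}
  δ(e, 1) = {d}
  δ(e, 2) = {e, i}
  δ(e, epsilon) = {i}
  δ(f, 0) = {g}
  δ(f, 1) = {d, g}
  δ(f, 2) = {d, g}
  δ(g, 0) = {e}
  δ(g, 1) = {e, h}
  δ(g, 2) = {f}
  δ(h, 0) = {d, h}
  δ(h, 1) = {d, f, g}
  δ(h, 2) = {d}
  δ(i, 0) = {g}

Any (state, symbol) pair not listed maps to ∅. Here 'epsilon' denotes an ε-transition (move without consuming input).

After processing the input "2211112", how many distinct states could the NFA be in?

Start in {d}.
Read '2': {d} → {i}.
Read '2': {i} → ∅.
The set is empty and remains empty for the remaining 5 symbols.
That set has 0 states.

0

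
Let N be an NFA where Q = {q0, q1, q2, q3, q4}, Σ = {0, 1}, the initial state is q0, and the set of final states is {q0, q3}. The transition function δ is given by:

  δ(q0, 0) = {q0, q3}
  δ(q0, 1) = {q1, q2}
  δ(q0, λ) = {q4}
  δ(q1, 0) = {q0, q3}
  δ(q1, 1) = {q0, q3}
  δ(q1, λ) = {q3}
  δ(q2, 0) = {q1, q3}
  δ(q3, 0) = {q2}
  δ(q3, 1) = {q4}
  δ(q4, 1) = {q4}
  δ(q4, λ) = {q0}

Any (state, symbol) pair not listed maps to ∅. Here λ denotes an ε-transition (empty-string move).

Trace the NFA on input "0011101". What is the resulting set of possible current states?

{q0, q1, q2, q3, q4}

Start: ε-closure({q0}) = {q0, q4}.
Read '0': {q0, q4} → {q0, q3, q4}.
Read '0': {q0, q3, q4} → {q0, q2, q3, q4}.
Read '1': {q0, q2, q3, q4} → {q0, q1, q2, q3, q4}.
Read '1': {q0, q1, q2, q3, q4} → {q0, q1, q2, q3, q4}.
Read '1': {q0, q1, q2, q3, q4} → {q0, q1, q2, q3, q4}.
Read '0': {q0, q1, q2, q3, q4} → {q0, q1, q2, q3, q4}.
Read '1': {q0, q1, q2, q3, q4} → {q0, q1, q2, q3, q4}.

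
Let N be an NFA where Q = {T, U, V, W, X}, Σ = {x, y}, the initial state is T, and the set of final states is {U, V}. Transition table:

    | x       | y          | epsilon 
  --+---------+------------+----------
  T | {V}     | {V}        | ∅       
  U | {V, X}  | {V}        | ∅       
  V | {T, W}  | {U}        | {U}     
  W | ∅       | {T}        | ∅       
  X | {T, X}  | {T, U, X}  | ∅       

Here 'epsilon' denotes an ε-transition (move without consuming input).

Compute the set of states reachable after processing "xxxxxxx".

Start in {T}.
Read 'x': {T} → {U, V}.
Read 'x': {U, V} → {T, U, V, W, X}.
Read 'x': {T, U, V, W, X} → {T, U, V, W, X}.
Read 'x': {T, U, V, W, X} → {T, U, V, W, X}.
Read 'x': {T, U, V, W, X} → {T, U, V, W, X}.
Read 'x': {T, U, V, W, X} → {T, U, V, W, X}.
Read 'x': {T, U, V, W, X} → {T, U, V, W, X}.

{T, U, V, W, X}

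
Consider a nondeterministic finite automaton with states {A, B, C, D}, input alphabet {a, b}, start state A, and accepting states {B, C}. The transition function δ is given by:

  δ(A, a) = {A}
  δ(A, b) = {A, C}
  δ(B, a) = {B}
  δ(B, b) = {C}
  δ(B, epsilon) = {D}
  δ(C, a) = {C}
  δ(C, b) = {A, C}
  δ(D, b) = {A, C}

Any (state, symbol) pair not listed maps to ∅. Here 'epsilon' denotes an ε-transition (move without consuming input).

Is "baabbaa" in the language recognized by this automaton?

Start in {A}.
Read 'b': A→{A, C}; now {A, C}.
Read 'a': A→{A}, C→{C}; now {A, C}.
Read 'a': A→{A}, C→{C}; now {A, C}.
Read 'b': A→{A, C}, C→{A, C}; now {A, C}.
Read 'b': A→{A, C}, C→{A, C}; now {A, C}.
Read 'a': A→{A}, C→{C}; now {A, C}.
Read 'a': A→{A}, C→{C}; now {A, C}.
The final set {A, C} contains the accepting state C.

Yes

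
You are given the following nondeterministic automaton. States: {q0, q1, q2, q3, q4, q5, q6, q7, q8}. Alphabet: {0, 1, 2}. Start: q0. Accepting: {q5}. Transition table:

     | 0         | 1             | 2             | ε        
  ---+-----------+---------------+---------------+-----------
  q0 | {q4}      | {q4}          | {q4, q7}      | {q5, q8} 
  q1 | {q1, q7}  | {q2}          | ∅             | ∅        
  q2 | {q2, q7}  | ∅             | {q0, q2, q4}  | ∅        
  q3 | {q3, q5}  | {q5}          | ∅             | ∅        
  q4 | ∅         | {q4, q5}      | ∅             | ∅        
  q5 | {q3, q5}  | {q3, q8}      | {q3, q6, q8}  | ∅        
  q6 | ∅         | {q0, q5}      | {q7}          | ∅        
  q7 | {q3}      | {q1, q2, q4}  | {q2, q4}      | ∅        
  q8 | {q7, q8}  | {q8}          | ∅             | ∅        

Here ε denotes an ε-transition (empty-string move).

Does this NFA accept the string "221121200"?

Yes

Start: ε-closure({q0}) = {q0, q5, q8}.
Read '2': q0→{q4, q7}, q5→{q3, q6, q8}, q8→∅; now {q3, q4, q6, q7, q8}.
Read '2': q3→∅, q4→∅, q6→{q7}, q7→{q2, q4}, q8→∅; now {q2, q4, q7}.
Read '1': q2→∅, q4→{q4, q5}, q7→{q1, q2, q4}; now {q1, q2, q4, q5}.
Read '1': q1→{q2}, q2→∅, q4→{q4, q5}, q5→{q3, q8}; now {q2, q3, q4, q5, q8}.
Read '2': q2→{q0, q2, q4}, q3→∅, q4→∅, q5→{q3, q6, q8}, q8→∅; union {q0, q2, q3, q4, q6, q8}; ε-closure = {q0, q2, q3, q4, q5, q6, q8}.
Read '1': q0→{q4}, q2→∅, q3→{q5}, q4→{q4, q5}, q5→{q3, q8}, q6→{q0, q5}, q8→{q8}; now {q0, q3, q4, q5, q8}.
Read '2': q0→{q4, q7}, q3→∅, q4→∅, q5→{q3, q6, q8}, q8→∅; now {q3, q4, q6, q7, q8}.
Read '0': q3→{q3, q5}, q4→∅, q6→∅, q7→{q3}, q8→{q7, q8}; now {q3, q5, q7, q8}.
Read '0': q3→{q3, q5}, q5→{q3, q5}, q7→{q3}, q8→{q7, q8}; now {q3, q5, q7, q8}.
The final set {q3, q5, q7, q8} contains the accepting state q5.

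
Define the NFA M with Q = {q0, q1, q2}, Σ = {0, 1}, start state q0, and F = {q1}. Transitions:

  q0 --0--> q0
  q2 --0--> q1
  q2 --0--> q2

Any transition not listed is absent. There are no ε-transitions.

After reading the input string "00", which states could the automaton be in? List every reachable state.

{q0}

Start in {q0}.
Read '0': {q0} → {q0}.
Read '0': {q0} → {q0}.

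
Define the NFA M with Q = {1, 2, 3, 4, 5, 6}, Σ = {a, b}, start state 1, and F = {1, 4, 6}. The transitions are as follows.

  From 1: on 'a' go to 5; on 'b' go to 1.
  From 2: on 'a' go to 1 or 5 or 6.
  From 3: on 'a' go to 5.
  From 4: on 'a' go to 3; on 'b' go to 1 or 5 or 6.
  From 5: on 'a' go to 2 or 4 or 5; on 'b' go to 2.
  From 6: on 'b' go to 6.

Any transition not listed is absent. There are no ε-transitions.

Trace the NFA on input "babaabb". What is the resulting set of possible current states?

{1, 2, 6}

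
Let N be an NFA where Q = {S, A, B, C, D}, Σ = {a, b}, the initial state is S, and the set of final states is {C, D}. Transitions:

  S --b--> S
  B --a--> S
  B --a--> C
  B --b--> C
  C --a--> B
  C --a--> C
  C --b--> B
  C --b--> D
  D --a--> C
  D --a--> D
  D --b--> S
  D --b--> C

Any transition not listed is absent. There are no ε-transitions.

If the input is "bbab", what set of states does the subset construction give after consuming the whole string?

∅

Start in {S}.
Read 'b': {S} → {S}.
Read 'b': {S} → {S}.
Read 'a': {S} → ∅.
The set is empty and remains empty for the remaining 1 symbol.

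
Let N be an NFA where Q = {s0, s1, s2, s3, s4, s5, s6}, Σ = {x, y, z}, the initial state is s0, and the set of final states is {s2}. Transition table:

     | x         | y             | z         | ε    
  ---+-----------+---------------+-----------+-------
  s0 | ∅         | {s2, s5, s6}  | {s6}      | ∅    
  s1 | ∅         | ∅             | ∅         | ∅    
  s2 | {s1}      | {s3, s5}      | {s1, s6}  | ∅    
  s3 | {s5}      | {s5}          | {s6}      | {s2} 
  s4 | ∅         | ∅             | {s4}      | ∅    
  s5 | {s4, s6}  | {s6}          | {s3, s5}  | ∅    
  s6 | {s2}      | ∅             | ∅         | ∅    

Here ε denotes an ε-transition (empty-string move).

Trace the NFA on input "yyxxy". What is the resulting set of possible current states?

Start in {s0}.
Read 'y': {s0} → {s2, s5, s6}.
Read 'y': {s2, s5, s6} → {s2, s3, s5, s6}.
Read 'x': {s2, s3, s5, s6} → {s1, s2, s4, s5, s6}.
Read 'x': {s1, s2, s4, s5, s6} → {s1, s2, s4, s6}.
Read 'y': {s1, s2, s4, s6} → {s2, s3, s5}.

{s2, s3, s5}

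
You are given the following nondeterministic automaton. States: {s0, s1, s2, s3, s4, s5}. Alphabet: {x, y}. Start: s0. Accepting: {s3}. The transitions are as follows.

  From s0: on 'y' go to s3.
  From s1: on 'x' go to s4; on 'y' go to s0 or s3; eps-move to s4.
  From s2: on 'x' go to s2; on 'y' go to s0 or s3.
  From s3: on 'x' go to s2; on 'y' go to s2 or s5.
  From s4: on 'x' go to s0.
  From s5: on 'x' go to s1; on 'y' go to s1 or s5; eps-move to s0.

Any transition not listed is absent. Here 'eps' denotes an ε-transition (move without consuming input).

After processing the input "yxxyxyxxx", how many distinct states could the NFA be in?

1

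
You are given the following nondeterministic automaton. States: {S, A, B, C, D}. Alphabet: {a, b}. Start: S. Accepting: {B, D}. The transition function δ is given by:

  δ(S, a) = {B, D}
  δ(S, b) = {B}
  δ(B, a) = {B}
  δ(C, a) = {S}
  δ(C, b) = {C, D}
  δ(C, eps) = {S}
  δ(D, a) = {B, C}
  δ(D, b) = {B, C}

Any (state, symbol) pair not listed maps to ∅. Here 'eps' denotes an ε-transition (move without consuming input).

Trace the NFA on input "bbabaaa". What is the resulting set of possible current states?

∅

Start in {S}.
Read 'b': {S} → {B}.
Read 'b': {B} → ∅.
The set is empty and remains empty for the remaining 5 symbols.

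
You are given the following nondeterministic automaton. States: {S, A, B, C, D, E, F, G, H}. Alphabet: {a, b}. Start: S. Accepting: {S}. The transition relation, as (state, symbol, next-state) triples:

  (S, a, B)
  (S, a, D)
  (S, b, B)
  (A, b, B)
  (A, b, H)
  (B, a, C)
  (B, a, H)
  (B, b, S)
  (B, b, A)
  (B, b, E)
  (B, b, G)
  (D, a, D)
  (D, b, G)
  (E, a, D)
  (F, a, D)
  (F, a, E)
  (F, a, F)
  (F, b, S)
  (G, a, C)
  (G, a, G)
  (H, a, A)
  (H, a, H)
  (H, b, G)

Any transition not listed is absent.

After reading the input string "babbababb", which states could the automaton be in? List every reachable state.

∅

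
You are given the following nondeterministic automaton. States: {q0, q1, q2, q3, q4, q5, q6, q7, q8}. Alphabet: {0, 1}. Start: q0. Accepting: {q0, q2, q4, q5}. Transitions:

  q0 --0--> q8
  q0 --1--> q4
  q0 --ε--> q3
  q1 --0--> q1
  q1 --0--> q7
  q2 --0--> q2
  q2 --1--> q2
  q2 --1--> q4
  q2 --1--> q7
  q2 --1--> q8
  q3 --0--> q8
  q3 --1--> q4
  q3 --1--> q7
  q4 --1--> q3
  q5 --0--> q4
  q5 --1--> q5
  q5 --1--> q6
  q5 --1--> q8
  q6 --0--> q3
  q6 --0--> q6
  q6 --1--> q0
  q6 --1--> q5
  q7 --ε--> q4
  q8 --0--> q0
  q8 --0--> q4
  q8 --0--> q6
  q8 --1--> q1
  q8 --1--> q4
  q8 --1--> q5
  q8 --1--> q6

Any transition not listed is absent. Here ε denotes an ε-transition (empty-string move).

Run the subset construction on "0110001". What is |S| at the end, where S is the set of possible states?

Start: ε-closure({q0}) = {q0, q3}.
Read '0': q0→{q8}, q3→{q8}; now {q8}.
Read '1': q8→{q1, q4, q5, q6}; now {q1, q4, q5, q6}.
Read '1': q1→∅, q4→{q3}, q5→{q5, q6, q8}, q6→{q0, q5}; now {q0, q3, q5, q6, q8}.
Read '0': q0→{q8}, q3→{q8}, q5→{q4}, q6→{q3, q6}, q8→{q0, q4, q6}; now {q0, q3, q4, q6, q8}.
Read '0': q0→{q8}, q3→{q8}, q4→∅, q6→{q3, q6}, q8→{q0, q4, q6}; now {q0, q3, q4, q6, q8}.
Read '0': q0→{q8}, q3→{q8}, q4→∅, q6→{q3, q6}, q8→{q0, q4, q6}; now {q0, q3, q4, q6, q8}.
Read '1': q0→{q4}, q3→{q4, q7}, q4→{q3}, q6→{q0, q5}, q8→{q1, q4, q5, q6}; now {q0, q1, q3, q4, q5, q6, q7}.
That set has 7 states.

7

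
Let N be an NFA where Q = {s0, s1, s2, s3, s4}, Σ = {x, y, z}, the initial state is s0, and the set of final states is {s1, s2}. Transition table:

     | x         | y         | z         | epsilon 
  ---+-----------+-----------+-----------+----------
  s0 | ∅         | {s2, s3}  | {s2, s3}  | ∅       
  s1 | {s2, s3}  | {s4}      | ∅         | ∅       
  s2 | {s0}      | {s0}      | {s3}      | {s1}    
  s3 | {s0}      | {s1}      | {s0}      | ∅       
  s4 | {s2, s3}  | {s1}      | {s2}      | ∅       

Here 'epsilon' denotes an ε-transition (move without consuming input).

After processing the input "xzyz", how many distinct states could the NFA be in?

0

Start in {s0}.
Read 'x': s0→∅; now ∅.
The set is empty and remains empty for the remaining 3 symbols.
That set has 0 states.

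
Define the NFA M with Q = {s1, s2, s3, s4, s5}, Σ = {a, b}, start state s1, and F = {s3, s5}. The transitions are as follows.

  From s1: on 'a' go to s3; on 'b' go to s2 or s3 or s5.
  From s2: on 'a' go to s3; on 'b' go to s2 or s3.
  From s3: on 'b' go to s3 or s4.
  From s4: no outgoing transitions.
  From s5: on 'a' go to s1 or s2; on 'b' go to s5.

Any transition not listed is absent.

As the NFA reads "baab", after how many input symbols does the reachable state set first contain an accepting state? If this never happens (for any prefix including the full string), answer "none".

Start in {s1}.
Read 'b': {s1} → {s2, s3, s5}.
None of the earlier sets intersect F, but {s2, s3, s5} does.

1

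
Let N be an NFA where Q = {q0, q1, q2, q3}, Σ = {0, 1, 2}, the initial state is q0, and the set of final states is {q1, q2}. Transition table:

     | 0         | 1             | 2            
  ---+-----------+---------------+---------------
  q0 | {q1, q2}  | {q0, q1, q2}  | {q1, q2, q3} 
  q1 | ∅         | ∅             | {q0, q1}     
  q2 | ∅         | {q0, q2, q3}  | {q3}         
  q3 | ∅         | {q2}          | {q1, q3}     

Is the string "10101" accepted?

Yes

Start in {q0}.
Read '1': q0→{q0, q1, q2}; now {q0, q1, q2}.
Read '0': q0→{q1, q2}, q1→∅, q2→∅; now {q1, q2}.
Read '1': q1→∅, q2→{q0, q2, q3}; now {q0, q2, q3}.
Read '0': q0→{q1, q2}, q2→∅, q3→∅; now {q1, q2}.
Read '1': q1→∅, q2→{q0, q2, q3}; now {q0, q2, q3}.
The final set {q0, q2, q3} contains the accepting state q2.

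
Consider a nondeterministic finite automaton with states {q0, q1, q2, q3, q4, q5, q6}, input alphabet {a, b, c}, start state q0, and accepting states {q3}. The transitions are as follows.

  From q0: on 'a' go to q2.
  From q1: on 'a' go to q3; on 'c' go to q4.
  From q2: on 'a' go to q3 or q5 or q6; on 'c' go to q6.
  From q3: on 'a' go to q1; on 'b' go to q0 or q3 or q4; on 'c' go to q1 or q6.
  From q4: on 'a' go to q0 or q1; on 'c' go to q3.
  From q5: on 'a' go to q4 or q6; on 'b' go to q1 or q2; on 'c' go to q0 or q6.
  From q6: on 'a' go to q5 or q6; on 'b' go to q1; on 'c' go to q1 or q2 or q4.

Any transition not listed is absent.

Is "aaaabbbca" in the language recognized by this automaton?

Start in {q0}.
Read 'a': q0→{q2}; now {q2}.
Read 'a': q2→{q3, q5, q6}; now {q3, q5, q6}.
Read 'a': q3→{q1}, q5→{q4, q6}, q6→{q5, q6}; now {q1, q4, q5, q6}.
Read 'a': q1→{q3}, q4→{q0, q1}, q5→{q4, q6}, q6→{q5, q6}; now {q0, q1, q3, q4, q5, q6}.
Read 'b': q0→∅, q1→∅, q3→{q0, q3, q4}, q4→∅, q5→{q1, q2}, q6→{q1}; now {q0, q1, q2, q3, q4}.
Read 'b': q0→∅, q1→∅, q2→∅, q3→{q0, q3, q4}, q4→∅; now {q0, q3, q4}.
Read 'b': q0→∅, q3→{q0, q3, q4}, q4→∅; now {q0, q3, q4}.
Read 'c': q0→∅, q3→{q1, q6}, q4→{q3}; now {q1, q3, q6}.
Read 'a': q1→{q3}, q3→{q1}, q6→{q5, q6}; now {q1, q3, q5, q6}.
The final set {q1, q3, q5, q6} contains the accepting state q3.

Yes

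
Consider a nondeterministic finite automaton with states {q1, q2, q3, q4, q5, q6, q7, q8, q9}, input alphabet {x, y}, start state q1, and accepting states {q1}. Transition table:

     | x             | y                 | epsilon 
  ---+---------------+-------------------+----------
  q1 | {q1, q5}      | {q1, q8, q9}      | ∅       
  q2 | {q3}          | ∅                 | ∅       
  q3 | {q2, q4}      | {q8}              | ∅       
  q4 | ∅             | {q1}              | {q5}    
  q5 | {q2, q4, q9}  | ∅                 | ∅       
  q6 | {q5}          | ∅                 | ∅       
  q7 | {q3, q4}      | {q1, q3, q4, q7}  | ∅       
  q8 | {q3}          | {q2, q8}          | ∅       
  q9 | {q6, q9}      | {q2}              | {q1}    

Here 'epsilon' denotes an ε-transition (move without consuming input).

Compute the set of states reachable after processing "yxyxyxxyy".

Start in {q1}.
Read 'y': {q1} → {q1, q8, q9}.
Read 'x': {q1, q8, q9} → {q1, q3, q5, q6, q9}.
Read 'y': {q1, q3, q5, q6, q9} → {q1, q2, q8, q9}.
Read 'x': {q1, q2, q8, q9} → {q1, q3, q5, q6, q9}.
Read 'y': {q1, q3, q5, q6, q9} → {q1, q2, q8, q9}.
Read 'x': {q1, q2, q8, q9} → {q1, q3, q5, q6, q9}.
Read 'x': {q1, q3, q5, q6, q9} → {q1, q2, q4, q5, q6, q9}.
Read 'y': {q1, q2, q4, q5, q6, q9} → {q1, q2, q8, q9}.
Read 'y': {q1, q2, q8, q9} → {q1, q2, q8, q9}.

{q1, q2, q8, q9}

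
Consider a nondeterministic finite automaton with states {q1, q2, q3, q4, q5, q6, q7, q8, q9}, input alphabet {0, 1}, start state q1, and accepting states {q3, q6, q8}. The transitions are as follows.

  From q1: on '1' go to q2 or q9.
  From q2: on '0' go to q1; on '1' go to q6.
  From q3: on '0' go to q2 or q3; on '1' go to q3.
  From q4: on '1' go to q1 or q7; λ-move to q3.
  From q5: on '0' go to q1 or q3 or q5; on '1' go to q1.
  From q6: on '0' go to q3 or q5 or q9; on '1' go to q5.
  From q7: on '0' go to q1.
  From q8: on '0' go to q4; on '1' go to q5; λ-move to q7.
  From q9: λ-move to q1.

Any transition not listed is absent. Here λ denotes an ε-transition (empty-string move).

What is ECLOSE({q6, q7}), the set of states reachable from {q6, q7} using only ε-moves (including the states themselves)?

Begin with {q6, q7}.
No ε-moves leave this set, so the closure equals the set itself.

{q6, q7}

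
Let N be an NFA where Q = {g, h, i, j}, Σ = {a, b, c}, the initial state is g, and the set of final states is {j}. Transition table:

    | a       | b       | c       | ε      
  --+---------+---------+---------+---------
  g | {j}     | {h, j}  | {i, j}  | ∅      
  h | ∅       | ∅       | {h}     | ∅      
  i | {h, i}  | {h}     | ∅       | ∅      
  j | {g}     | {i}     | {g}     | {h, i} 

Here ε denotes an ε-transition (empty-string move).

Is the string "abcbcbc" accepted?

Start in {g}.
Read 'a': g→{j}; union {j}; ε-closure = {h, i, j}.
Read 'b': h→∅, i→{h}, j→{i}; now {h, i}.
Read 'c': h→{h}, i→∅; now {h}.
Read 'b': h→∅; now ∅.
The set is empty and remains empty for the remaining 3 symbols.
The final set ∅ contains no accepting state.

No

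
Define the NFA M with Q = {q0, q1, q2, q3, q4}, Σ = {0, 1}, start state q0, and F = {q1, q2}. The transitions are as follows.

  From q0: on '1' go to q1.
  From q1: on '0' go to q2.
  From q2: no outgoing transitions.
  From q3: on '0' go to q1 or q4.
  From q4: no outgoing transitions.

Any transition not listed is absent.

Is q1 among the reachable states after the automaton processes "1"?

Start in {q0}.
Read '1': q0→{q1}; now {q1}.
State q1 is in {q1}.

Yes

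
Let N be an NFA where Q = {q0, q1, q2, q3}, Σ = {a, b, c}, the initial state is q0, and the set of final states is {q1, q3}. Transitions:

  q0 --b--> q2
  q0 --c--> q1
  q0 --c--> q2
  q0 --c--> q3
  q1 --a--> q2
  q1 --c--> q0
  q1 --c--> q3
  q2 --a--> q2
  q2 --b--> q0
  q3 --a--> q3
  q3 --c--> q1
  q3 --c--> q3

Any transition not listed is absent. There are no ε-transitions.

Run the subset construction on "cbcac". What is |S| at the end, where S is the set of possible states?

2

Start in {q0}.
Read 'c': {q0} → {q1, q2, q3}.
Read 'b': {q1, q2, q3} → {q0}.
Read 'c': {q0} → {q1, q2, q3}.
Read 'a': {q1, q2, q3} → {q2, q3}.
Read 'c': {q2, q3} → {q1, q3}.
That set has 2 states.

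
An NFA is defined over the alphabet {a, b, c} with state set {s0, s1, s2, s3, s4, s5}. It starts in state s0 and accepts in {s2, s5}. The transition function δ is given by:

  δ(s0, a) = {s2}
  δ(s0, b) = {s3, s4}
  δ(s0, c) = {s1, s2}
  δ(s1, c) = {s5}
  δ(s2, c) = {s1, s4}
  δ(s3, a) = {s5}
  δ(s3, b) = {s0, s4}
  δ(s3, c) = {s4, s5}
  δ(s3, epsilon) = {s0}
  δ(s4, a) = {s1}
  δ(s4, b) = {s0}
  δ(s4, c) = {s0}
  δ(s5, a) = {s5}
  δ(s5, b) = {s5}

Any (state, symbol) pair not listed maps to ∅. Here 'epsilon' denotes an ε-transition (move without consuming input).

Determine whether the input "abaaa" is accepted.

Start in {s0}.
Read 'a': s0→{s2}; now {s2}.
Read 'b': s2→∅; now ∅.
The set is empty and remains empty for the remaining 3 symbols.
The final set ∅ contains no accepting state.

No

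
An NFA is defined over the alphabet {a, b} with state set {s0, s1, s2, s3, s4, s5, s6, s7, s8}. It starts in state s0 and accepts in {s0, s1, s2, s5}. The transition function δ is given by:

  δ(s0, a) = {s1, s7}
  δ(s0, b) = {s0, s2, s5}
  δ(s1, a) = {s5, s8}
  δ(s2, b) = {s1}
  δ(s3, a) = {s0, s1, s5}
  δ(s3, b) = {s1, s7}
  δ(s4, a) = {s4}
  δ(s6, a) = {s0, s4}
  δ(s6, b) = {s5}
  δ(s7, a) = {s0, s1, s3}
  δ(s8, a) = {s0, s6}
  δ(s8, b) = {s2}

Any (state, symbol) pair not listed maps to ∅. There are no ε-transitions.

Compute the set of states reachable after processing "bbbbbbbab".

Start in {s0}.
Read 'b': {s0} → {s0, s2, s5}.
Read 'b': {s0, s2, s5} → {s0, s1, s2, s5}.
Read 'b': {s0, s1, s2, s5} → {s0, s1, s2, s5}.
Read 'b': {s0, s1, s2, s5} → {s0, s1, s2, s5}.
Read 'b': {s0, s1, s2, s5} → {s0, s1, s2, s5}.
Read 'b': {s0, s1, s2, s5} → {s0, s1, s2, s5}.
Read 'b': {s0, s1, s2, s5} → {s0, s1, s2, s5}.
Read 'a': {s0, s1, s2, s5} → {s1, s5, s7, s8}.
Read 'b': {s1, s5, s7, s8} → {s2}.

{s2}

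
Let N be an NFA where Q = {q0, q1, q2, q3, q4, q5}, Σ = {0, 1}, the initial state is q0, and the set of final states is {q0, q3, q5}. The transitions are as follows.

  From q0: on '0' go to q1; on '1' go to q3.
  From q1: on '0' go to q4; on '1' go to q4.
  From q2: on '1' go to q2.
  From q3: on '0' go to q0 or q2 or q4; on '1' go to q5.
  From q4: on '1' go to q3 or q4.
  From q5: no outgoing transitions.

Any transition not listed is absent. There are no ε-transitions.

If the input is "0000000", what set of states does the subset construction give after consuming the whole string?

∅

Start in {q0}.
Read '0': {q0} → {q1}.
Read '0': {q1} → {q4}.
Read '0': {q4} → ∅.
The set is empty and remains empty for the remaining 4 symbols.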